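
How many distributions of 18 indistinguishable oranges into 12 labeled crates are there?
C(18+12-1, 12-1) = C(29, 11) = 34597290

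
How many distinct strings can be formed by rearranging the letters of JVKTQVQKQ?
9! / (2! × 1! × 3! × 2! × 1!) = 15120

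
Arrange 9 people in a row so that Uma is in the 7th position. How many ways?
Fix one position: (9-1)! = 40320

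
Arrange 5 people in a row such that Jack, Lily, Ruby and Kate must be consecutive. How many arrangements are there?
Treat the 4 as one block: (5-4+1)! × 4! = 2 × 24 = 48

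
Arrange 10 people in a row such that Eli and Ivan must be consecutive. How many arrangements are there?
Treat the 2 as one block: (10-2+1)! × 2! = 362880 × 2 = 725760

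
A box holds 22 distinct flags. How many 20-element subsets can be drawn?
C(22,20) = 22!/(20!×2!) = 231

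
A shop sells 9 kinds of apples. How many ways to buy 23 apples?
C(23+9-1, 9-1) = C(31, 8) = 7888725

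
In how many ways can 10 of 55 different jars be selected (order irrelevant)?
C(55,10) = 55!/(10!×45!) = 29248649430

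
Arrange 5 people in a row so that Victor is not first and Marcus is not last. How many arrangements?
By inclusion-exclusion: 5! - 2×(5-1)! + (5-2)! = 120 - 48 + 6 = 78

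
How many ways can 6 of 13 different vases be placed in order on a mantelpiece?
P(13,6) = 13!/(13-6)! = 1235520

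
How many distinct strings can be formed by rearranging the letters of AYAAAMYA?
8! / (2! × 5! × 1!) = 168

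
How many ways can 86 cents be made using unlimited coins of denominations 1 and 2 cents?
Coefficient of x^86 in 1/(1-x^1) · 1/(1-x^2). Use j coins of 2 for j = 0..⌊86/2⌋ = 43, the rest in 1s: 43 + 1 = 44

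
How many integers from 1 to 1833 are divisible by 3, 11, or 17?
⌊1833/3⌋+⌊1833/11⌋+⌊1833/17⌋ - ⌊1833/33⌋-⌊1833/51⌋-⌊1833/187⌋ + ⌊1833/561⌋ = 611+166+107 - 55-35-9 + 3 = 788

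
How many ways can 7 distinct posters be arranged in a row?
7! = 5040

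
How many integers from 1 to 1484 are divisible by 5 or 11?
⌊1484/5⌋ + ⌊1484/11⌋ - ⌊1484/55⌋ = 296 + 134 - 26 = 404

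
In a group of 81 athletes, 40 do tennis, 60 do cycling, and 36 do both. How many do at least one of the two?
|A∪B| = |A| + |B| - |A∩B| = 40 + 60 - 36 = 64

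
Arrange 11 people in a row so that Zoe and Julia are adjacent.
Treat as block: (11-1)! × 2! = 3628800 × 2 = 7257600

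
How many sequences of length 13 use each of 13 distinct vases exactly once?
13! = 6227020800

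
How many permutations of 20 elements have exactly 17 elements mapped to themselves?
Choose the 17 fixed points C(20,17) = 1140, derange the rest: !3 = Σ_{j=0}^{3} (-1)^j·3!/j! = 6 - 6 + 3 - 1 = 2. Product = 1140 × 2 = 2280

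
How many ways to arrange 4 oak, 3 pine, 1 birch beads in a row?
8! / (4! × 3! × 1!) = 280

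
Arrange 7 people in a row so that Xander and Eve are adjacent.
Treat as block: (7-1)! × 2! = 720 × 2 = 1440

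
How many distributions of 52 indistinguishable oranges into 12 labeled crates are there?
C(52+12-1, 12-1) = C(63, 11) = 615790256823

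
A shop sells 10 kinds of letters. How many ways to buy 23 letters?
C(23+10-1, 10-1) = C(32, 9) = 28048800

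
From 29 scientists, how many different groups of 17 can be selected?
C(29,17) = 29!/(17!×12!) = 51895935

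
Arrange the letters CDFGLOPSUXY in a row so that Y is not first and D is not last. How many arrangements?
By inclusion-exclusion: 11! - 2×(11-1)! + (11-2)! = 39916800 - 7257600 + 362880 = 33022080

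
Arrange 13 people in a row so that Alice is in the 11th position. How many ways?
Fix one position: (13-1)! = 479001600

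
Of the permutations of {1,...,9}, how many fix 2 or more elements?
Exactly j fixed points: C(9,j)·!(9-j); sum over j ≥ 2 (derangement numbers via !m = (m-1)·(!(m-1) + !(m-2)): !0..!7 = 1, 0, 1, 2, 9, 44, 265, 1854). Σ_{j=2}^{9} C(9,j)·!(9-j) = C(9,2)·!7 + C(9,3)·!6 + C(9,4)·!5 + C(9,5)·!4 + C(9,6)·!3 + C(9,7)·!2 + C(9,8)·!1 + C(9,9)·!0 = 36·1854 + 84·265 + 126·44 + 126·9 + 84·2 + 36·1 + 9·0 + 1·1 = 95887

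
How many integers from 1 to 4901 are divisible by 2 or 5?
⌊4901/2⌋ + ⌊4901/5⌋ - ⌊4901/10⌋ = 2450 + 980 - 490 = 2940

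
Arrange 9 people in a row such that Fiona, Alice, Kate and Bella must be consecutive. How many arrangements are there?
Treat the 4 as one block: (9-4+1)! × 4! = 720 × 24 = 17280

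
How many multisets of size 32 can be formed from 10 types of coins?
C(32+10-1, 10-1) = C(41, 9) = 350343565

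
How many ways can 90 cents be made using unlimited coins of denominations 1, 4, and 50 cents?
Coefficient of x^90 in 1/(1-x^1) · 1/(1-x^4) · 1/(1-x^50). Case on j = number of 50-cent coins (j = 0..1); remainder r = 90 - 50j is made from {1,4} in ⌊r/4⌋+1 ways. r = 90, 40 → 23 + 11 = 34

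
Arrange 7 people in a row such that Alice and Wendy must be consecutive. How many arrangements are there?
Treat the 2 as one block: (7-2+1)! × 2! = 720 × 2 = 1440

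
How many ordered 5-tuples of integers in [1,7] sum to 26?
Coefficient of x^26 in (x + x² + ... + x^7)^5. By inclusion-exclusion on dice exceeding 7: Σ_j (-1)^j C(5,j)·C(26-1-7j, 4) = C(5,0)·C(25,4) - C(5,1)·C(18,4) + C(5,2)·C(11,4) - C(5,3)·C(4,4) = 1·12650 - 5·3060 + 10·330 - 10·1 = 640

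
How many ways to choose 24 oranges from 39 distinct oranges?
C(39,24) = 39!/(24!×15!) = 25140840660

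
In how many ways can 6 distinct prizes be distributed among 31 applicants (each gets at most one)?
P(31,6) = 31!/(31-6)! = 530122320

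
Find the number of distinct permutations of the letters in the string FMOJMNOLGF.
10! / (1! × 2! × 1! × 2! × 2! × 1! × 1!) = 453600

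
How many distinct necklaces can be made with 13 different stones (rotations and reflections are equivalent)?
(13-1)!/2 = 479001600/2 = 239500800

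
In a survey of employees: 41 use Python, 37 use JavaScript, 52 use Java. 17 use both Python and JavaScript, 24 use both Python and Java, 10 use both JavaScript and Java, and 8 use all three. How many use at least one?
|A∪B∪C| = 41+37+52-17-24-10+8 = 87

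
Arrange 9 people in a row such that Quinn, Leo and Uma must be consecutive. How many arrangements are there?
Treat the 3 as one block: (9-3+1)! × 3! = 5040 × 6 = 30240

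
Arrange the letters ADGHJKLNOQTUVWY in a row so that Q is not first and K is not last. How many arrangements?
By inclusion-exclusion: 15! - 2×(15-1)! + (15-2)! = 1307674368000 - 174356582400 + 6227020800 = 1139544806400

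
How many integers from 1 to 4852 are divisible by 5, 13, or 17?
⌊4852/5⌋+⌊4852/13⌋+⌊4852/17⌋ - ⌊4852/65⌋-⌊4852/85⌋-⌊4852/221⌋ + ⌊4852/1105⌋ = 970+373+285 - 74-57-21 + 4 = 1480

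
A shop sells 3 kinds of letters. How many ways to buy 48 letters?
C(48+3-1, 3-1) = C(50, 2) = 1225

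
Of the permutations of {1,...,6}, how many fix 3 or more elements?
Exactly j fixed points: C(6,j)·!(6-j); sum over j ≥ 3 (derangement numbers via !m = (m-1)·(!(m-1) + !(m-2)): !0..!3 = 1, 0, 1, 2). Σ_{j=3}^{6} C(6,j)·!(6-j) = C(6,3)·!3 + C(6,4)·!2 + C(6,5)·!1 + C(6,6)·!0 = 20·2 + 15·1 + 6·0 + 1·1 = 56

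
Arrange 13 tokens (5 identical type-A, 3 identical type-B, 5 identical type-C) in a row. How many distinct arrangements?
13! / (5! × 3! × 5!) = 72072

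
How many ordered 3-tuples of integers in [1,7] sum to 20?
Coefficient of x^20 in (x + x² + ... + x^7)^3. By inclusion-exclusion on dice exceeding 7: Σ_j (-1)^j C(3,j)·C(20-1-7j, 2) = C(3,0)·C(19,2) - C(3,1)·C(12,2) + C(3,2)·C(5,2) = 1·171 - 3·66 + 3·10 = 3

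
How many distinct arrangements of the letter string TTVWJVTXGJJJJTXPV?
17! / (2! × 1! × 5! × 1! × 1! × 4! × 3!) = 10291881600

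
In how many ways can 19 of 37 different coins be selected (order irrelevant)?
C(37,19) = 37!/(19!×18!) = 17672631900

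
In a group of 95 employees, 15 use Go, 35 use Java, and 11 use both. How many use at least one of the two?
|A∪B| = |A| + |B| - |A∩B| = 15 + 35 - 11 = 39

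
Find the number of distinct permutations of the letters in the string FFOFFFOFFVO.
11! / (3! × 1! × 7!) = 1320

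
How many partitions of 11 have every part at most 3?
Let r_j(i) = number of partitions of i into parts ≤ j, for i = 0..11. r_1(i) = 1 for all i; r_j(i) = r_{j-1}(i) + r_j(i-j). Rows j = 2..3: ≤2: 1 1 2 2 3 3 4 4 5 5 6 6; ≤3: 1 1 2 3 4 5 7 8 10 12 14 16. r_3(11) = 16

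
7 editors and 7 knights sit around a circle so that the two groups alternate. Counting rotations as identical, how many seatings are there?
Fix one of the editors: (7-1)! ways for the remaining editors, × 7! ways for the knights = 720 × 5040 = 3628800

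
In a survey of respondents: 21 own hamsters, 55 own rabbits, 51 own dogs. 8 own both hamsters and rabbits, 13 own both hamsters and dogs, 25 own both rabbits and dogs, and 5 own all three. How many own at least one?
|A∪B∪C| = 21+55+51-8-13-25+5 = 86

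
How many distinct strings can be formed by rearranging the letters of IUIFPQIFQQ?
10! / (1! × 2! × 3! × 3! × 1!) = 50400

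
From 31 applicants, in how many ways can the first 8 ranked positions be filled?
P(31,8) = 31!/(31-8)! = 318073392000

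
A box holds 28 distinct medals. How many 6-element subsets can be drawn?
C(28,6) = 28!/(6!×22!) = 376740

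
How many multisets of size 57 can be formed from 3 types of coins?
C(57+3-1, 3-1) = C(59, 2) = 1711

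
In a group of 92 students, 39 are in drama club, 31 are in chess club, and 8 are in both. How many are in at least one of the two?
|A∪B| = |A| + |B| - |A∩B| = 39 + 31 - 8 = 62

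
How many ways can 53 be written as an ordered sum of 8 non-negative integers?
C(53+8-1, 8-1) = C(60, 7) = 386206920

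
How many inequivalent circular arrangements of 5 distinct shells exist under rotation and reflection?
(5-1)!/2 = 24/2 = 12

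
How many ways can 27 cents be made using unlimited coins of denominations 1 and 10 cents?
Coefficient of x^27 in 1/(1-x^1) · 1/(1-x^10). Use j coins of 10 for j = 0..⌊27/10⌋ = 2, the rest in 1s: 2 + 1 = 3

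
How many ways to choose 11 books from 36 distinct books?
C(36,11) = 36!/(11!×25!) = 600805296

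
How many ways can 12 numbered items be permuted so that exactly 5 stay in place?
Choose the 5 fixed points C(12,5) = 792, derange the rest: !7 = Σ_{j=0}^{7} (-1)^j·7!/j! = 5040 - 5040 + 2520 - 840 + 210 - 42 + 7 - 1 = 1854. Product = 792 × 1854 = 1468368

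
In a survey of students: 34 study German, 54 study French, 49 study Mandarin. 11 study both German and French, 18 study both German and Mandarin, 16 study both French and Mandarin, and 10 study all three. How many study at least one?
|A∪B∪C| = 34+54+49-11-18-16+10 = 102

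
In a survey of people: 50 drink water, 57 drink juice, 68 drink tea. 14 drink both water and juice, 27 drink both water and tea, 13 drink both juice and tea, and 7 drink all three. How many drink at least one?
|A∪B∪C| = 50+57+68-14-27-13+7 = 128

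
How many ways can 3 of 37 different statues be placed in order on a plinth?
P(37,3) = 37!/(37-3)! = 46620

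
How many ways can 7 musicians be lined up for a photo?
7! = 5040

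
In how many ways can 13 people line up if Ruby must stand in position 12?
Fix one position: (13-1)! = 479001600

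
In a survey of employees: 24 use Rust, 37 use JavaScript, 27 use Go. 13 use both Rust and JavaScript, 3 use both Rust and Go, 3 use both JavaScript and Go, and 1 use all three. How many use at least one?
|A∪B∪C| = 24+37+27-13-3-3+1 = 70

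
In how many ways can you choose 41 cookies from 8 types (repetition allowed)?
C(41+8-1, 8-1) = C(48, 7) = 73629072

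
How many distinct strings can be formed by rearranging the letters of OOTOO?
5! / (4! × 1!) = 5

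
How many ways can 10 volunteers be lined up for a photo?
10! = 3628800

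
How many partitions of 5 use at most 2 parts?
By conjugation, equals partitions of 5 into parts ≤ 2. Let r_j(i) = number of partitions of i into parts ≤ j, for i = 0..5. r_1(i) = 1 for all i; r_j(i) = r_{j-1}(i) + r_j(i-j). Rows j = 2..2: ≤2: 1 1 2 2 3 3. r_2(5) = 3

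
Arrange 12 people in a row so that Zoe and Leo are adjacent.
Treat as block: (12-1)! × 2! = 39916800 × 2 = 79833600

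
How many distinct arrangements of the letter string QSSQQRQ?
7! / (1! × 2! × 4!) = 105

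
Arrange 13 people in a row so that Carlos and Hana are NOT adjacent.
Total - adjacent = 13! - (13-1)!×2 = 6227020800 - 958003200 = 5269017600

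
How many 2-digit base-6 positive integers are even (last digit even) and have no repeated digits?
Last∈{0,2,4}. Last=0: 5. Last nonzero: 2×4×P(4,0) = 8. Total = 13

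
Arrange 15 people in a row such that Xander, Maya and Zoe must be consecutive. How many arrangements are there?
Treat the 3 as one block: (15-3+1)! × 3! = 6227020800 × 6 = 37362124800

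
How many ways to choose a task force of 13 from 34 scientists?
C(34,13) = 34!/(13!×21!) = 927983760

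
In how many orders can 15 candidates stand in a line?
15! = 1307674368000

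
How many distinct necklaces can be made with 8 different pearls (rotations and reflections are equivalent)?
(8-1)!/2 = 5040/2 = 2520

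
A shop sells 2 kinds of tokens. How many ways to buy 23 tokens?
C(23+2-1, 2-1) = C(24, 1) = 24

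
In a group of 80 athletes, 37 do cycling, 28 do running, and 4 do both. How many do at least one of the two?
|A∪B| = |A| + |B| - |A∩B| = 37 + 28 - 4 = 61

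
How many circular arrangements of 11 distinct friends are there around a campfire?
Circular: fix one position, arrange the rest. (11-1)! = 3628800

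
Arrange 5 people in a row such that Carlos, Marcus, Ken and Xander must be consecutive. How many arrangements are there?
Treat the 4 as one block: (5-4+1)! × 4! = 2 × 24 = 48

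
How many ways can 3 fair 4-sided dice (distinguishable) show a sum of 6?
Coefficient of x^6 in (x + x² + ... + x^4)^3. By inclusion-exclusion on dice exceeding 4: Σ_j (-1)^j C(3,j)·C(6-1-4j, 2) = C(3,0)·C(5,2) = 1·10 = 10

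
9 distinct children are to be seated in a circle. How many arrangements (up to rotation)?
Circular: fix one position, arrange the rest. (9-1)! = 40320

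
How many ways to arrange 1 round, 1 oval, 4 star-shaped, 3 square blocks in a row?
9! / (1! × 1! × 4! × 3!) = 2520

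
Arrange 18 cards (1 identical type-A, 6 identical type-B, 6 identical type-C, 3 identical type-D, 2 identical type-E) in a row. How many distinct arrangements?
18! / (1! × 6! × 6! × 3! × 2!) = 1029188160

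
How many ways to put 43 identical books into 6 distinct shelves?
C(43+6-1, 6-1) = C(48, 5) = 1712304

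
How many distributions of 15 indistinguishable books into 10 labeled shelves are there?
C(15+10-1, 10-1) = C(24, 9) = 1307504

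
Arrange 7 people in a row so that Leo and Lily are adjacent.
Treat as block: (7-1)! × 2! = 720 × 2 = 1440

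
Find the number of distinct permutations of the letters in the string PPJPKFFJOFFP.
12! / (1! × 2! × 4! × 4! × 1!) = 415800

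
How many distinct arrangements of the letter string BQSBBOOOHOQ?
11! / (1! × 4! × 1! × 2! × 3!) = 138600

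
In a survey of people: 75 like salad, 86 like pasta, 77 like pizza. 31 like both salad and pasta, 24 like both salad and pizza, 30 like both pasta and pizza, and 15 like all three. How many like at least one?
|A∪B∪C| = 75+86+77-31-24-30+15 = 168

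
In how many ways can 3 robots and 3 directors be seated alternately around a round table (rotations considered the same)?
Fix one of the robots: (3-1)! ways for the remaining robots, × 3! ways for the directors = 2 × 6 = 12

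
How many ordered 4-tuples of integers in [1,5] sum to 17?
Coefficient of x^17 in (x + x² + ... + x^5)^4. By inclusion-exclusion on dice exceeding 5: Σ_j (-1)^j C(4,j)·C(17-1-5j, 3) = C(4,0)·C(16,3) - C(4,1)·C(11,3) + C(4,2)·C(6,3) = 1·560 - 4·165 + 6·20 = 20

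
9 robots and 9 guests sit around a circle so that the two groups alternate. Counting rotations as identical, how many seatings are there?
Fix one of the robots: (9-1)! ways for the remaining robots, × 9! ways for the guests = 40320 × 362880 = 14631321600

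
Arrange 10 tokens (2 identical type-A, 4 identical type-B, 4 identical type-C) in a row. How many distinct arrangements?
10! / (2! × 4! × 4!) = 3150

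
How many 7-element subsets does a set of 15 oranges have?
C(15,7) = 15!/(7!×8!) = 6435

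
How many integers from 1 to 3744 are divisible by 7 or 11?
⌊3744/7⌋ + ⌊3744/11⌋ - ⌊3744/77⌋ = 534 + 340 - 48 = 826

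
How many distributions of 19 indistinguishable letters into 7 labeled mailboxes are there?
C(19+7-1, 7-1) = C(25, 6) = 177100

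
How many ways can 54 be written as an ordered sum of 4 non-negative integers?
C(54+4-1, 4-1) = C(57, 3) = 29260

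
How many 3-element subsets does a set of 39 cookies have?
C(39,3) = 39!/(3!×36!) = 9139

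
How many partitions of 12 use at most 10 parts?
By conjugation, equals partitions of 12 into parts ≤ 10. Let r_j(i) = number of partitions of i into parts ≤ j, for i = 0..12. r_1(i) = 1 for all i; r_j(i) = r_{j-1}(i) + r_j(i-j). Rows j = 2..10: ≤2: 1 1 2 2 3 3 4 4 5 5 6 6 7; ≤3: 1 1 2 3 4 5 7 8 10 12 14 16 19; ≤4: 1 1 2 3 5 6 9 11 15 18 23 27 34; ≤5: 1 1 2 3 5 7 10 13 18 23 30 37 47; ≤6: 1 1 2 3 5 7 11 14 20 26 35 44 58; ≤7: 1 1 2 3 5 7 11 15 21 28 38 49 65; ≤8: 1 1 2 3 5 7 11 15 22 29 40 52 70; ≤9: 1 1 2 3 5 7 11 15 22 30 41 54 73; ≤10: 1 1 2 3 5 7 11 15 22 30 42 55 75. r_10(12) = 75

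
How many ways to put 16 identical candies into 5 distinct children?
C(16+5-1, 5-1) = C(20, 4) = 4845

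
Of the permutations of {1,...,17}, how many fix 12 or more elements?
Exactly j fixed points: C(17,j)·!(17-j); sum over j ≥ 12 (derangement numbers via !m = (m-1)·(!(m-1) + !(m-2)): !0..!5 = 1, 0, 1, 2, 9, 44). Σ_{j=12}^{17} C(17,j)·!(17-j) = C(17,12)·!5 + C(17,13)·!4 + C(17,14)·!3 + C(17,15)·!2 + C(17,16)·!1 + C(17,17)·!0 = 6188·44 + 2380·9 + 680·2 + 136·1 + 17·0 + 1·1 = 295189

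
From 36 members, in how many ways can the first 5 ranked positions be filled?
P(36,5) = 36!/(36-5)! = 45239040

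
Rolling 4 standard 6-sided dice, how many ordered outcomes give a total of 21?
Coefficient of x^21 in (x + x² + ... + x^6)^4. By inclusion-exclusion on dice exceeding 6: Σ_j (-1)^j C(4,j)·C(21-1-6j, 3) = C(4,0)·C(20,3) - C(4,1)·C(14,3) + C(4,2)·C(8,3) = 1·1140 - 4·364 + 6·56 = 20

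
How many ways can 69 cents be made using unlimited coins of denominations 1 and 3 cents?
Coefficient of x^69 in 1/(1-x^1) · 1/(1-x^3). Use j coins of 3 for j = 0..⌊69/3⌋ = 23, the rest in 1s: 23 + 1 = 24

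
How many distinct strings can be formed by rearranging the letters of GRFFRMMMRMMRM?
13! / (6! × 4! × 2! × 1!) = 180180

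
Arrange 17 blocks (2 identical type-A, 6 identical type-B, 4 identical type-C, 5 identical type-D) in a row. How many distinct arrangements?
17! / (2! × 6! × 4! × 5!) = 85765680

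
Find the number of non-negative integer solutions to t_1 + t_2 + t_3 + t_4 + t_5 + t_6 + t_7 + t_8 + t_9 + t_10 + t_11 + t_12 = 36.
C(36+12-1, 12-1) = C(47, 11) = 17417133617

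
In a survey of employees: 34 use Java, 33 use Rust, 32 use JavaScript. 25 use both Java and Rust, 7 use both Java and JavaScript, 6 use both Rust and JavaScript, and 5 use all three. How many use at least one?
|A∪B∪C| = 34+33+32-25-7-6+5 = 66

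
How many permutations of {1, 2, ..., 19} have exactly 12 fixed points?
Choose the 12 fixed points C(19,12) = 50388, derange the rest: !7 = Σ_{j=0}^{7} (-1)^j·7!/j! = 5040 - 5040 + 2520 - 840 + 210 - 42 + 7 - 1 = 1854. Product = 50388 × 1854 = 93419352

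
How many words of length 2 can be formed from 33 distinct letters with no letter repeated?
P(33,2) = 33!/(33-2)! = 1056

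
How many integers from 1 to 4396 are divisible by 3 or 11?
⌊4396/3⌋ + ⌊4396/11⌋ - ⌊4396/33⌋ = 1465 + 399 - 133 = 1731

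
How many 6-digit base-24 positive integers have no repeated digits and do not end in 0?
Last digit: 23 nonzero choices. First digit: 22 (nonzero, ≠last). Middle 4: P(22,4) = 175560. Total = 88833360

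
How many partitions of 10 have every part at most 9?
Let r_j(i) = number of partitions of i into parts ≤ j, for i = 0..10. r_1(i) = 1 for all i; r_j(i) = r_{j-1}(i) + r_j(i-j). Rows j = 2..9: ≤2: 1 1 2 2 3 3 4 4 5 5 6; ≤3: 1 1 2 3 4 5 7 8 10 12 14; ≤4: 1 1 2 3 5 6 9 11 15 18 23; ≤5: 1 1 2 3 5 7 10 13 18 23 30; ≤6: 1 1 2 3 5 7 11 14 20 26 35; ≤7: 1 1 2 3 5 7 11 15 21 28 38; ≤8: 1 1 2 3 5 7 11 15 22 29 40; ≤9: 1 1 2 3 5 7 11 15 22 30 41. r_9(10) = 41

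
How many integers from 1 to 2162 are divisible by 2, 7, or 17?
⌊2162/2⌋+⌊2162/7⌋+⌊2162/17⌋ - ⌊2162/14⌋-⌊2162/34⌋-⌊2162/119⌋ + ⌊2162/238⌋ = 1081+308+127 - 154-63-18 + 9 = 1290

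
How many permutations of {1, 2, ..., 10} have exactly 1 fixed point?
Choose the 1 fixed point C(10,1) = 10, derange the rest: !9 = Σ_{j=0}^{9} (-1)^j·9!/j! = 362880 - 362880 + 181440 - 60480 + 15120 - 3024 + 504 - 72 + 9 - 1 = 133496. Product = 10 × 133496 = 1334960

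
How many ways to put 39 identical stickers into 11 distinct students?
C(39+11-1, 11-1) = C(49, 10) = 8217822536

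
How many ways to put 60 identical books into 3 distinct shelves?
C(60+3-1, 3-1) = C(62, 2) = 1891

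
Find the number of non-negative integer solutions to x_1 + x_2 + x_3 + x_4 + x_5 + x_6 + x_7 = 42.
C(42+7-1, 7-1) = C(48, 6) = 12271512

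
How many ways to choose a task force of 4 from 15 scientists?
C(15,4) = 15!/(4!×11!) = 1365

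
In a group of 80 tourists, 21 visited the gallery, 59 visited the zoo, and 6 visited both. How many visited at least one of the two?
|A∪B| = |A| + |B| - |A∩B| = 21 + 59 - 6 = 74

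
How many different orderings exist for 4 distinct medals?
4! = 24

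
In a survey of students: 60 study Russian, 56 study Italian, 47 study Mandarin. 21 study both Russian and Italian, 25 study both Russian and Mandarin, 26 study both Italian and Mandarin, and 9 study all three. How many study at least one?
|A∪B∪C| = 60+56+47-21-25-26+9 = 100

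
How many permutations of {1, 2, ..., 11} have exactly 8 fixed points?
Choose the 8 fixed points C(11,8) = 165, derange the rest: !3 = Σ_{j=0}^{3} (-1)^j·3!/j! = 6 - 6 + 3 - 1 = 2. Product = 165 × 2 = 330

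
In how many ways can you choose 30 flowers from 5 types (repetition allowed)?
C(30+5-1, 5-1) = C(34, 4) = 46376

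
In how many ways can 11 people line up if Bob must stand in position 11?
Fix one position: (11-1)! = 3628800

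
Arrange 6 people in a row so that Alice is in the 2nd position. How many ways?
Fix one position: (6-1)! = 120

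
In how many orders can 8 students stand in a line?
8! = 40320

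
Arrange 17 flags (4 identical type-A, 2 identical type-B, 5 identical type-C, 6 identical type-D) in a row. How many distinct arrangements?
17! / (4! × 2! × 5! × 6!) = 85765680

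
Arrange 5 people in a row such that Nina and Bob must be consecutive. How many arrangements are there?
Treat the 2 as one block: (5-2+1)! × 2! = 24 × 2 = 48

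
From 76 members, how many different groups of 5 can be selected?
C(76,5) = 76!/(5!×71!) = 18474840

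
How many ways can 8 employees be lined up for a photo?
8! = 40320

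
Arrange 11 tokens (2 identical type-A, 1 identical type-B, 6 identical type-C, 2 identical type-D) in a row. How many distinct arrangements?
11! / (2! × 1! × 6! × 2!) = 13860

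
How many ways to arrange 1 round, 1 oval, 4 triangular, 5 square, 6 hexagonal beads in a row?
17! / (1! × 1! × 4! × 5! × 6!) = 171531360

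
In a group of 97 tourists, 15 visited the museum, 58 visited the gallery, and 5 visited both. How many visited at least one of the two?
|A∪B| = |A| + |B| - |A∩B| = 15 + 58 - 5 = 68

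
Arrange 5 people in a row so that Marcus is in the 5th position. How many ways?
Fix one position: (5-1)! = 24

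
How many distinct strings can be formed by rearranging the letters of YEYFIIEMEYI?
11! / (3! × 3! × 3! × 1! × 1!) = 184800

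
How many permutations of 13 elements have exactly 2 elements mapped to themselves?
Choose the 2 fixed points C(13,2) = 78, derange the rest: !11 = Σ_{j=0}^{11} (-1)^j·11!/j! = 39916800 - 39916800 + 19958400 - 6652800 + 1663200 - 332640 + 55440 - 7920 + 990 - 110 + 11 - 1 = 14684570. Product = 78 × 14684570 = 1145396460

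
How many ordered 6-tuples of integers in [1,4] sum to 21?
Coefficient of x^21 in (x + x² + ... + x^4)^6. By inclusion-exclusion on dice exceeding 4: Σ_j (-1)^j C(6,j)·C(21-1-4j, 5) = C(6,0)·C(20,5) - C(6,1)·C(16,5) + C(6,2)·C(12,5) - C(6,3)·C(8,5) = 1·15504 - 6·4368 + 15·792 - 20·56 = 56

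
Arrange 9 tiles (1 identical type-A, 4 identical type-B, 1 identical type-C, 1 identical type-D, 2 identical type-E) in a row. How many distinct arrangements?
9! / (1! × 4! × 1! × 1! × 2!) = 7560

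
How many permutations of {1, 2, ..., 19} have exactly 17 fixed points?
Choose the 17 fixed points C(19,17) = 171, derange the rest: !2 = Σ_{j=0}^{2} (-1)^j·2!/j! = 2 - 2 + 1 = 1. Product = 171 × 1 = 171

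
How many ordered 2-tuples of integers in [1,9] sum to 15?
Coefficient of x^15 in (x + x² + ... + x^9)^2. By inclusion-exclusion on dice exceeding 9: Σ_j (-1)^j C(2,j)·C(15-1-9j, 1) = C(2,0)·C(14,1) - C(2,1)·C(5,1) = 1·14 - 2·5 = 4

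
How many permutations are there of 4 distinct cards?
4! = 24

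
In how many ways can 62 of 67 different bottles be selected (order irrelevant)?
C(67,62) = 67!/(62!×5!) = 9657648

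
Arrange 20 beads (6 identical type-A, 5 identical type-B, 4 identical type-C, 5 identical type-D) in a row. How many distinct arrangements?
20! / (6! × 5! × 4! × 5!) = 9777287520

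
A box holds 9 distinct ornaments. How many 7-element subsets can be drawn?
C(9,7) = 9!/(7!×2!) = 36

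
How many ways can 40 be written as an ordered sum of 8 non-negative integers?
C(40+8-1, 8-1) = C(47, 7) = 62891499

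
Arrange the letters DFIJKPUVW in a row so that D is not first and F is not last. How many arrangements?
By inclusion-exclusion: 9! - 2×(9-1)! + (9-2)! = 362880 - 80640 + 5040 = 287280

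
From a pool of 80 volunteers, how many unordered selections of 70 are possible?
C(80,70) = 80!/(70!×10!) = 1646492110120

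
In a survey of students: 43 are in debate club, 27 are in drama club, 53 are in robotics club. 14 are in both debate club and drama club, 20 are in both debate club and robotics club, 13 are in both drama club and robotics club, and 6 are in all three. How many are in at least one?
|A∪B∪C| = 43+27+53-14-20-13+6 = 82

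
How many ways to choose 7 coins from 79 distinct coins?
C(79,7) = 79!/(7!×72!) = 2898753715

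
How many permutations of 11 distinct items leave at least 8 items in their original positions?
Exactly j fixed points: C(11,j)·!(11-j); sum over j ≥ 8 (derangement numbers via !m = (m-1)·(!(m-1) + !(m-2)): !0..!3 = 1, 0, 1, 2). Σ_{j=8}^{11} C(11,j)·!(11-j) = C(11,8)·!3 + C(11,9)·!2 + C(11,10)·!1 + C(11,11)·!0 = 165·2 + 55·1 + 11·0 + 1·1 = 386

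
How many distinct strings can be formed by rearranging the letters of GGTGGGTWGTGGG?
13! / (3! × 9! × 1!) = 2860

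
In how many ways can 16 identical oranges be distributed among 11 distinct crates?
C(16+11-1, 11-1) = C(26, 10) = 5311735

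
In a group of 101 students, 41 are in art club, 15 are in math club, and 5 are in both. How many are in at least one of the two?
|A∪B| = |A| + |B| - |A∩B| = 41 + 15 - 5 = 51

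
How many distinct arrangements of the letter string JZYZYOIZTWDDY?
13! / (1! × 1! × 1! × 2! × 3! × 3! × 1! × 1!) = 86486400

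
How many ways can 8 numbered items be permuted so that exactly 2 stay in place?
Choose the 2 fixed points C(8,2) = 28, derange the rest: !6 = Σ_{j=0}^{6} (-1)^j·6!/j! = 720 - 720 + 360 - 120 + 30 - 6 + 1 = 265. Product = 28 × 265 = 7420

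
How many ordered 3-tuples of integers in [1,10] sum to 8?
Coefficient of x^8 in (x + x² + ... + x^10)^3. By inclusion-exclusion on dice exceeding 10: Σ_j (-1)^j C(3,j)·C(8-1-10j, 2) = C(3,0)·C(7,2) = 1·21 = 21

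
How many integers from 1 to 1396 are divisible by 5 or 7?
⌊1396/5⌋ + ⌊1396/7⌋ - ⌊1396/35⌋ = 279 + 199 - 39 = 439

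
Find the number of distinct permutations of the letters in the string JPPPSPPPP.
9! / (1! × 7! × 1!) = 72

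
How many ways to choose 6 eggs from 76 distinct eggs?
C(76,6) = 76!/(6!×70!) = 218618940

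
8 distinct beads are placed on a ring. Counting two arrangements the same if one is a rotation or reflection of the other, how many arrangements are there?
(8-1)!/2 = 5040/2 = 2520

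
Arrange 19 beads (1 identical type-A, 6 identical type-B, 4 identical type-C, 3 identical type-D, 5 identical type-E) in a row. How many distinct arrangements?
19! / (1! × 6! × 4! × 3! × 5!) = 9777287520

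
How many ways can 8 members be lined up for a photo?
8! = 40320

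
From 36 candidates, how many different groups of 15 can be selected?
C(36,15) = 36!/(15!×21!) = 5567902560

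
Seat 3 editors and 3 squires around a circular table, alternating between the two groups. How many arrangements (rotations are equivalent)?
Fix one of the editors: (3-1)! ways for the remaining editors, × 3! ways for the squires = 2 × 6 = 12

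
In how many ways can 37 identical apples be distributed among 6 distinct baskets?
C(37+6-1, 6-1) = C(42, 5) = 850668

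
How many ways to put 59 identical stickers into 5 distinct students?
C(59+5-1, 5-1) = C(63, 4) = 595665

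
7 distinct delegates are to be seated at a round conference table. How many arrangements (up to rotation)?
Circular: fix one position, arrange the rest. (7-1)! = 720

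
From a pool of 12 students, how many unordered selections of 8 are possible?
C(12,8) = 12!/(8!×4!) = 495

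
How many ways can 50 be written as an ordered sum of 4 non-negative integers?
C(50+4-1, 4-1) = C(53, 3) = 23426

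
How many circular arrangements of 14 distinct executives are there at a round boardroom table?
Circular: fix one position, arrange the rest. (14-1)! = 6227020800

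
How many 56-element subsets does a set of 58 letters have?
C(58,56) = 58!/(56!×2!) = 1653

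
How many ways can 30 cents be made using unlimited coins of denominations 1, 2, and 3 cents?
Coefficient of x^30 in 1/(1-x^1) · 1/(1-x^2) · 1/(1-x^3). Case on j = number of 3-cent coins (j = 0..10); remainder r = 30 - 3j is made from {1,2} in ⌊r/2⌋+1 ways. r = 30, 27, 24, 21, 18, 15, 12, 9, 6, 3, 0 → 16 + 14 + 13 + 11 + 10 + 8 + 7 + 5 + 4 + 2 + 1 = 91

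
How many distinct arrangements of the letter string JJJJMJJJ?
8! / (1! × 7!) = 8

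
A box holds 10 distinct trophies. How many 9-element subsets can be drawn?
C(10,9) = 10!/(9!×1!) = 10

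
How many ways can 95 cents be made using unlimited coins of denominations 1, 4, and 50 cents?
Coefficient of x^95 in 1/(1-x^1) · 1/(1-x^4) · 1/(1-x^50). Case on j = number of 50-cent coins (j = 0..1); remainder r = 95 - 50j is made from {1,4} in ⌊r/4⌋+1 ways. r = 95, 45 → 24 + 12 = 36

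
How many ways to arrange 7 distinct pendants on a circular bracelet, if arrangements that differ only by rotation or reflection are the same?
(7-1)!/2 = 720/2 = 360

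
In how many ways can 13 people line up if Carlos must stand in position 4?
Fix one position: (13-1)! = 479001600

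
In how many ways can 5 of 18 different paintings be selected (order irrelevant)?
C(18,5) = 18!/(5!×13!) = 8568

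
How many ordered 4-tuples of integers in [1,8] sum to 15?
Coefficient of x^15 in (x + x² + ... + x^8)^4. By inclusion-exclusion on dice exceeding 8: Σ_j (-1)^j C(4,j)·C(15-1-8j, 3) = C(4,0)·C(14,3) - C(4,1)·C(6,3) = 1·364 - 4·20 = 284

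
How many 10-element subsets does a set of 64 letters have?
C(64,10) = 64!/(10!×54!) = 151473214816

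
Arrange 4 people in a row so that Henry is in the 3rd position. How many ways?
Fix one position: (4-1)! = 6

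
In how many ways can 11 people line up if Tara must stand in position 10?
Fix one position: (11-1)! = 3628800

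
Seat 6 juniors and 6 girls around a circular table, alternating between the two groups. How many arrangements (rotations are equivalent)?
Fix one of the juniors: (6-1)! ways for the remaining juniors, × 6! ways for the girls = 120 × 720 = 86400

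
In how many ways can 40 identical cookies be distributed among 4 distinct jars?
C(40+4-1, 4-1) = C(43, 3) = 12341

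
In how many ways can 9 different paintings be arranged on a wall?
9! = 362880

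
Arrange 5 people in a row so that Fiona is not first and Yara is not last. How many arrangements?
By inclusion-exclusion: 5! - 2×(5-1)! + (5-2)! = 120 - 48 + 6 = 78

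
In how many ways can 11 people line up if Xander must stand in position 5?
Fix one position: (11-1)! = 3628800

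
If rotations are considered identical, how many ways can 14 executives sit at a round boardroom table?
Circular: fix one position, arrange the rest. (14-1)! = 6227020800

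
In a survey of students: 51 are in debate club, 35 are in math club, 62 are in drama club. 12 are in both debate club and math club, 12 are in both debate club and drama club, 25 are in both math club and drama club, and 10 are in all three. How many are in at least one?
|A∪B∪C| = 51+35+62-12-12-25+10 = 109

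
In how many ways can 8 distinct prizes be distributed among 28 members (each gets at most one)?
P(28,8) = 28!/(28-8)! = 125318793600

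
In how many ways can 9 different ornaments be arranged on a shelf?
9! = 362880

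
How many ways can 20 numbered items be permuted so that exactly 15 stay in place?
Choose the 15 fixed points C(20,15) = 15504, derange the rest: !5 = Σ_{j=0}^{5} (-1)^j·5!/j! = 120 - 120 + 60 - 20 + 5 - 1 = 44. Product = 15504 × 44 = 682176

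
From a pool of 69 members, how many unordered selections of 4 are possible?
C(69,4) = 69!/(4!×65!) = 864501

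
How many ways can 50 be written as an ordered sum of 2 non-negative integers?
C(50+2-1, 2-1) = C(51, 1) = 51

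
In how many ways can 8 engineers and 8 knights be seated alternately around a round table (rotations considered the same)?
Fix one of the engineers: (8-1)! ways for the remaining engineers, × 8! ways for the knights = 5040 × 40320 = 203212800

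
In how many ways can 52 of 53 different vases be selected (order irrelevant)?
C(53,52) = 53!/(52!×1!) = 53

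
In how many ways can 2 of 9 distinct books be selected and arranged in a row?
P(9,2) = 9!/(9-2)! = 72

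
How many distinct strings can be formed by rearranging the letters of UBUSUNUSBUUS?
12! / (2! × 3! × 6! × 1!) = 55440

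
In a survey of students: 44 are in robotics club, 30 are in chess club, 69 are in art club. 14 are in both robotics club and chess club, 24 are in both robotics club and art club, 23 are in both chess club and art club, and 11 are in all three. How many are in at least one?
|A∪B∪C| = 44+30+69-14-24-23+11 = 93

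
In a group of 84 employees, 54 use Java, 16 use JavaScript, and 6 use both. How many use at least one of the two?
|A∪B| = |A| + |B| - |A∩B| = 54 + 16 - 6 = 64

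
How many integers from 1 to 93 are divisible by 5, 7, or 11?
⌊93/5⌋+⌊93/7⌋+⌊93/11⌋ - ⌊93/35⌋-⌊93/55⌋-⌊93/77⌋ + ⌊93/385⌋ = 18+13+8 - 2-1-1 + 0 = 35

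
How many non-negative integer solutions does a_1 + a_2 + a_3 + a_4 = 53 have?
C(53+4-1, 4-1) = C(56, 3) = 27720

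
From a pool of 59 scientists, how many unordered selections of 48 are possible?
C(59,48) = 59!/(48!×11!) = 279871768995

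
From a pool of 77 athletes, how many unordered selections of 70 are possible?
C(77,70) = 77!/(70!×7!) = 2404808340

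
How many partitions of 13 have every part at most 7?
Let r_j(i) = number of partitions of i into parts ≤ j, for i = 0..13. r_1(i) = 1 for all i; r_j(i) = r_{j-1}(i) + r_j(i-j). Rows j = 2..7: ≤2: 1 1 2 2 3 3 4 4 5 5 6 6 7 7; ≤3: 1 1 2 3 4 5 7 8 10 12 14 16 19 21; ≤4: 1 1 2 3 5 6 9 11 15 18 23 27 34 39; ≤5: 1 1 2 3 5 7 10 13 18 23 30 37 47 57; ≤6: 1 1 2 3 5 7 11 14 20 26 35 44 58 71; ≤7: 1 1 2 3 5 7 11 15 21 28 38 49 65 82. r_7(13) = 82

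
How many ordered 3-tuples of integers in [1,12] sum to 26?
Coefficient of x^26 in (x + x² + ... + x^12)^3. By inclusion-exclusion on dice exceeding 12: Σ_j (-1)^j C(3,j)·C(26-1-12j, 2) = C(3,0)·C(25,2) - C(3,1)·C(13,2) = 1·300 - 3·78 = 66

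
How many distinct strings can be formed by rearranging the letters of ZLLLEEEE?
8! / (1! × 4! × 3!) = 280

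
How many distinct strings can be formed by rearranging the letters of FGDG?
4! / (1! × 1! × 2!) = 12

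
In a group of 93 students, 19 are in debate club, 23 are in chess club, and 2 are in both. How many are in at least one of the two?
|A∪B| = |A| + |B| - |A∩B| = 19 + 23 - 2 = 40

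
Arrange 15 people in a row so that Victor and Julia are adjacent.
Treat as block: (15-1)! × 2! = 87178291200 × 2 = 174356582400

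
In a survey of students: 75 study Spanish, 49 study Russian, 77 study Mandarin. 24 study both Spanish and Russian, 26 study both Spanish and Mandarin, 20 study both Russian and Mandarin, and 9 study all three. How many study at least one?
|A∪B∪C| = 75+49+77-24-26-20+9 = 140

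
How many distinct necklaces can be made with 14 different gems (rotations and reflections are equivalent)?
(14-1)!/2 = 6227020800/2 = 3113510400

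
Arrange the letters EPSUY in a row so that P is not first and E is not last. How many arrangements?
By inclusion-exclusion: 5! - 2×(5-1)! + (5-2)! = 120 - 48 + 6 = 78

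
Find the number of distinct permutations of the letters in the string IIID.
4! / (1! × 3!) = 4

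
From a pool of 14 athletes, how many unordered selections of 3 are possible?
C(14,3) = 14!/(3!×11!) = 364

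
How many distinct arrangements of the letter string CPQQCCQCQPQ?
11! / (5! × 4! × 2!) = 6930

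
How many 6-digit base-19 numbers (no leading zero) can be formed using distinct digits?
First digit: 18 choices (nonzero). Then descending: 18 × 18 × 17 × 16 × 15 × 14 = 18506880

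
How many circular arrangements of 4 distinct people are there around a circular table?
Circular: fix one position, arrange the rest. (4-1)! = 6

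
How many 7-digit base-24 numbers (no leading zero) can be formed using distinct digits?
First digit: 23 choices (nonzero). Then descending: 23 × 23 × 22 × 21 × 20 × 19 × 18 = 1671682320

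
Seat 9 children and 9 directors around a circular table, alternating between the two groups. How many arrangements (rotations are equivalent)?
Fix one of the children: (9-1)! ways for the remaining children, × 9! ways for the directors = 40320 × 362880 = 14631321600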